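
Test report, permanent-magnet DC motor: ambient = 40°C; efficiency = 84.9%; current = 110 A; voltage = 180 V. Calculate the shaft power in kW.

P_in = V·I = 180 × 110 = 19800 W
P_out = η·P_in = 0.849 × 19800 = 16810 W

16.8 kW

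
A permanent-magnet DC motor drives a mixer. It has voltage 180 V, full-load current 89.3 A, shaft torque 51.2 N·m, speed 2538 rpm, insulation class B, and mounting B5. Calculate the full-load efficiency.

ω = 2π × 2538/60 = 265.8 rad/s; P_out = τω = 51.2 × 265.8 = 13609 W
P_in = V·I = 180 × 89.3 = 16074 W
η = P_out / P_in = 13609 / 16074 = 0.847 = 84.7%

84.7 %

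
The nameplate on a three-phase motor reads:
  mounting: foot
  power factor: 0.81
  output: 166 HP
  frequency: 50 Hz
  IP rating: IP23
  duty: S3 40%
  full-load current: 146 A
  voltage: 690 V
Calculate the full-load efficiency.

87.6 %

P_out = 166 × 746 = 123836 W
P_in = √3·V_L·I_L·cosφ = 1.732 × 690 × 146 × 0.81 = 141330 W
η = P_out / P_in = 123836 / 141330 = 0.876 = 87.6%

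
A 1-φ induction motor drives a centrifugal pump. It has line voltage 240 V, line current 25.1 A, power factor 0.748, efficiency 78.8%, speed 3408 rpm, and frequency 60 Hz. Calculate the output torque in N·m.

P_in = V·I·cosφ = 240 × 25.1 × 0.748 = 4506 W
P_out = η·P_in = 0.788 × 4506 = 3551 W
n = 3408 rpm
ω = 2π×3408/60 = 356.9 rad/s
τ = P_out/ω = 3551/356.9 = 9.95 N·m

9.95 N·m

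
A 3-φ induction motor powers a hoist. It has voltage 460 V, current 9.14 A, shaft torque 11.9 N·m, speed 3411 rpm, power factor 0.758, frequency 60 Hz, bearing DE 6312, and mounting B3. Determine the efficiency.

ω = 2π × 3411/60 = 357.2 rad/s; P_out = τω = 11.9 × 357.2 = 4251 W
P_in = √3·V_L·I_L·cosφ = 1.732 × 460 × 9.14 × 0.758 = 5520 W
η = P_out / P_in = 4251 / 5520 = 0.770 = 77.0%

77.0 %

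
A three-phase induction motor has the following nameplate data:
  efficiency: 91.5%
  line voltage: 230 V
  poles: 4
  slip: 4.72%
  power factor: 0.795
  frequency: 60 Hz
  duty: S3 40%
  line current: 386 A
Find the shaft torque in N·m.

623 N·m

P_in = √3·V·I·cosφ = 1.732 × 230 × 386 × 0.795 = 122245 W
P_out = η·P_in = 0.915 × 122245 = 111854 W
n_s = 120×60/4 = 1800 rpm; n = 1800×(1−0.0472) = 1715 rpm
ω = 2π×1715/60 = 179.6 rad/s
τ = P_out/ω = 111854/179.6 = 623 N·m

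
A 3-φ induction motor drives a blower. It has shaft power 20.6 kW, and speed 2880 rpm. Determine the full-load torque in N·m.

ω = 2π × 2880/60 = 301.6 rad/s
τ = P/ω = 20600/301.6 = 68.3 N·m

68.3 N·m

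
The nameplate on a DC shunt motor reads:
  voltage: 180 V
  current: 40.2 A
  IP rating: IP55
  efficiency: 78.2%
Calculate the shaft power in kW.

P_in = V·I = 180 × 40.2 = 7236 W
P_out = η·P_in = 0.782 × 7236 = 5659 W

5.66 kW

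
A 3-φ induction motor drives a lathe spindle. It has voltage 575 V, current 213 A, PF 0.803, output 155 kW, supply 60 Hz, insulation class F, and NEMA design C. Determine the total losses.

P_in = √3·V·I·cosφ = 1.732×575×213×0.803 = 170338 W
P_out = 155000 W
Losses = P_in − P_out = 170338 − 155000 = 15338 W

15300 W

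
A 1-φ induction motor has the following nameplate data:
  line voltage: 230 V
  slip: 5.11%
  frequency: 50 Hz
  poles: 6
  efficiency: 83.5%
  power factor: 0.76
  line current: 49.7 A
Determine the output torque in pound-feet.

P_in = V·I·cosφ = 230 × 49.7 × 0.76 = 8688 W
P_out = η·P_in = 0.835 × 8688 = 7254 W
n_s = 120×50/6 = 1000 rpm; n = 1000×(1−0.0511) = 949 rpm
ω = 2π×949/60 = 99.38 rad/s
τ = P_out/ω = 7254/99.38 = 72.99 N·m
In lb·ft: 72.99/1.356 = 53.8 lb·ft

53.8 lb·ft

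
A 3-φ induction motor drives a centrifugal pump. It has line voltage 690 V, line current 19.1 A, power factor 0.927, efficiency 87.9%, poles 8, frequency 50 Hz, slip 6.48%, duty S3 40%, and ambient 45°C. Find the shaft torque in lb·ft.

P_in = √3·V·I·cosφ = 1.732 × 690 × 19.1 × 0.927 = 21160 W
P_out = η·P_in = 0.879 × 21160 = 18600 W
n_s = 120×50/8 = 750 rpm; n = 750×(1−0.0648) = 701 rpm
ω = 2π×701/60 = 73.41 rad/s
τ = P_out/ω = 18600/73.41 = 253.4 N·m
In lb·ft: 253.4/1.356 = 187 lb·ft

187 lb·ft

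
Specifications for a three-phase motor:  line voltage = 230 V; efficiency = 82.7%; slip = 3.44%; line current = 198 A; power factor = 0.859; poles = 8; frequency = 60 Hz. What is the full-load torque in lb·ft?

P_in = √3·V·I·cosφ = 1.732 × 230 × 198 × 0.859 = 67754 W
P_out = η·P_in = 0.827 × 67754 = 56033 W
n_s = 120×60/8 = 900 rpm; n = 900×(1−0.0344) = 869 rpm
ω = 2π×869/60 = 91 rad/s
τ = P_out/ω = 56033/91 = 615.7 N·m
In lb·ft: 615.7/1.356 = 454 lb·ft

454 lb·ft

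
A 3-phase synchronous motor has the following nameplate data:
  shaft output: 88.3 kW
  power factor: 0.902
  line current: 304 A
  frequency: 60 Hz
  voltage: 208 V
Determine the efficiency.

P_out = 88.3 kW = 88300 W
P_in = √3·V_L·I_L·cosφ = 1.732 × 208 × 304 × 0.902 = 98785 W
η = P_out / P_in = 88300 / 98785 = 0.894 = 89.4%

89.4 %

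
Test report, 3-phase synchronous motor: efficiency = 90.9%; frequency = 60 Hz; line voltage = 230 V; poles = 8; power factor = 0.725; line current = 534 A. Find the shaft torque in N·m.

P_in = √3·V·I·cosφ = 1.732 × 230 × 534 × 0.725 = 154225 W
P_out = η·P_in = 0.909 × 154225 = 140191 W
n = n_s = 120×60/8 = 900 rpm (synchronous)
ω = 2π×900/60 = 94.25 rad/s
τ = P_out/ω = 140191/94.25 = 1490 N·m

1490 N·m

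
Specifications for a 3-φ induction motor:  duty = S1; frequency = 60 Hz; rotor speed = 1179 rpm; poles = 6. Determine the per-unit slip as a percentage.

n_s = 120f/p = 120×60/6 = 1200 rpm
s = (n_s − n)/n_s = (1200 − 1179)/1200 = 0.0175

1.75 %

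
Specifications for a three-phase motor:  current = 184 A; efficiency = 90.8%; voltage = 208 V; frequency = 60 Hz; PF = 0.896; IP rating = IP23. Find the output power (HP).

P_in = √3·V·I·cosφ = 1.732 × 208 × 184 × 0.896 = 59393 W
P_out = η·P_in = 0.908 × 59393 = 53929 W
= 53929/746 = 72.3 HP

72.3 HP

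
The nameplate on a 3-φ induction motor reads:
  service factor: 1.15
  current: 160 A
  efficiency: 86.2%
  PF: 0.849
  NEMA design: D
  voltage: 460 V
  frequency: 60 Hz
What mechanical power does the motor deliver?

P_in = √3·V·I·cosφ = 1.732 × 460 × 160 × 0.849 = 108226 W
P_out = η·P_in = 0.862 × 108226 = 93291 W

93.3 kW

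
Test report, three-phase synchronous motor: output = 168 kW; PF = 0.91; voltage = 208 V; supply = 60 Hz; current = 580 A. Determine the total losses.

P_in = √3·V·I·cosφ = 1.732×208×580×0.91 = 190143 W
P_out = 168000 W
Losses = P_in − P_out = 190143 − 168000 = 22143 W

22100 W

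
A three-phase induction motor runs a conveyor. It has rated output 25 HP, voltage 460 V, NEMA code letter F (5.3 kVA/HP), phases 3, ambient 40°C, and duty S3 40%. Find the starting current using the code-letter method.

166 A

S_LR = 5.3 × 25 = 132.5 kVA
I_LR = S_LR/(√3·V_L) = 132500/(1.732×460) = 166 A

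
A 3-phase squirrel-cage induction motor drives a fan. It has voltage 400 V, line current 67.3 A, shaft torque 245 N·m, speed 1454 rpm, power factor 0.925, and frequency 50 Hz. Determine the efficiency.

86.5 %

ω = 2π × 1454/60 = 152.3 rad/s; P_out = τω = 245 × 152.3 = 37314 W
P_in = √3·V_L·I_L·cosφ = 1.732 × 400 × 67.3 × 0.925 = 43129 W
η = P_out / P_in = 37314 / 43129 = 0.865 = 86.5%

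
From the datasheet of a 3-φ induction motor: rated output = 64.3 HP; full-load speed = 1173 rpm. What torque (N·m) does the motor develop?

P_out = 64.3 × 746 = 47968 W
ω = 2π × 1173/60 = 122.8 rad/s
τ = P_out/ω = 47968/122.8 = 391 N·m

391 N·m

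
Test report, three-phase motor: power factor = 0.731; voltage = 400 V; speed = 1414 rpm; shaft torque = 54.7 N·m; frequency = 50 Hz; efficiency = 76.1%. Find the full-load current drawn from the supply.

ω = 2π×1414/60 = 148.1 rad/s; P_out = τω = 54.7 × 148.1 = 8101 W
P_in = P_out / η = 8101 / 0.761 = 10645 W
I_L = P_in / (√3·V_L·cosφ) = 10645 / (1.732 × 400 × 0.731) = 21 A

21 A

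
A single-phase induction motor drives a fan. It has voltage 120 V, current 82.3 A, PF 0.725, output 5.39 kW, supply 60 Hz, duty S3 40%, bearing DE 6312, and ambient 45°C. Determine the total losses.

1.77 kW

P_in = V·I·cosφ = 120×82.3×0.725 = 7160 W
P_out = 5390 W
Losses = P_in − P_out = 7160 − 5390 = 1770 W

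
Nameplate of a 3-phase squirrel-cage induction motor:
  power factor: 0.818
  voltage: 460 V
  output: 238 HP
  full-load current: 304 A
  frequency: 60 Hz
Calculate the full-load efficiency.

P_out = 238 × 746 = 177548 W
P_in = √3·V_L·I_L·cosφ = 1.732 × 460 × 304 × 0.818 = 198122 W
η = P_out / P_in = 177548 / 198122 = 0.896 = 89.6%

89.6 %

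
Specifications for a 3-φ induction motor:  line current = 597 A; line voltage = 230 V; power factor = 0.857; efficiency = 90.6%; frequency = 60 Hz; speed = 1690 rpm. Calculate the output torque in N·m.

P_in = √3·V·I·cosφ = 1.732 × 230 × 597 × 0.857 = 203813 W
P_out = η·P_in = 0.906 × 203813 = 184655 W
n = 1690 rpm
ω = 2π×1690/60 = 177 rad/s
τ = P_out/ω = 184655/177 = 1040 N·m

1040 N·m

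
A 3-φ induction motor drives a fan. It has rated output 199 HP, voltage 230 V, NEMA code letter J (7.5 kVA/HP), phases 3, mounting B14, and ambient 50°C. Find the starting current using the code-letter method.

S_LR = 7.5 × 199 = 1492.5 kVA
I_LR = S_LR/(√3·V_L) = 1492500/(1.732×230) = 3750 A

3750 A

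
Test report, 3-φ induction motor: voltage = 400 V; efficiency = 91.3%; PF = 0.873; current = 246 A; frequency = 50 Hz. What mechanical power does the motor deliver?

136 kW

P_in = √3·V·I·cosφ = 1.732 × 400 × 246 × 0.873 = 148784 W
P_out = η·P_in = 0.913 × 148784 = 135840 W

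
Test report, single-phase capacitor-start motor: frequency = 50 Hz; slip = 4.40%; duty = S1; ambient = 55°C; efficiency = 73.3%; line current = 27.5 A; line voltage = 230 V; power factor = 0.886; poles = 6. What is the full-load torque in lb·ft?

P_in = V·I·cosφ = 230 × 27.5 × 0.886 = 5604 W
P_out = η·P_in = 0.733 × 5604 = 4108 W
n_s = 120×50/6 = 1000 rpm; n = 1000×(1−0.044) = 956 rpm
ω = 2π×956/60 = 100.1 rad/s
τ = P_out/ω = 4108/100.1 = 41.04 N·m
In lb·ft: 41.04/1.356 = 30.3 lb·ft

30.3 lb·ft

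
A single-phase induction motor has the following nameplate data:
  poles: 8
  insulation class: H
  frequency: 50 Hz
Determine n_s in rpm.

750 rpm

n_s = 120f/p = 120×50/8 = 750 rpm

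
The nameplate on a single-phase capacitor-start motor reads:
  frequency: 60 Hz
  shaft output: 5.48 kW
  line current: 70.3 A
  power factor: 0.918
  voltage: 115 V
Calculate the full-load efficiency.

73.8 %

P_out = 5.48 kW = 5480 W
P_in = V·I·cosφ = 115 × 70.3 × 0.918 = 7422 W
η = P_out / P_in = 5480 / 7422 = 0.738 = 73.8%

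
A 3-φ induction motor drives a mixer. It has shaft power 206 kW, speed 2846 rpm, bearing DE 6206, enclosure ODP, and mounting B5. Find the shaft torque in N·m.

ω = 2π × 2846/60 = 298 rad/s
τ = P/ω = 206000/298 = 691 N·m

691 N·m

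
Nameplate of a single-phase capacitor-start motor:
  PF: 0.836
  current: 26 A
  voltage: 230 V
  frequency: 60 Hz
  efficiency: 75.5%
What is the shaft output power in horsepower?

P_in = V·I·cosφ = 230 × 26 × 0.836 = 4999 W
P_out = η·P_in = 0.755 × 4999 = 3774 W
= 3774/746 = 5.06 HP

5.06 HP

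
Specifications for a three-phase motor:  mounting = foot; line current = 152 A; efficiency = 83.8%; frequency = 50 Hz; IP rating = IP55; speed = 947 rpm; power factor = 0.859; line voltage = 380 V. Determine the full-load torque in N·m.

726 N·m

P_in = √3·V·I·cosφ = 1.732 × 380 × 152 × 0.859 = 85935 W
P_out = η·P_in = 0.838 × 85935 = 72014 W
n = 947 rpm
ω = 2π×947/60 = 99.17 rad/s
τ = P_out/ω = 72014/99.17 = 726 N·m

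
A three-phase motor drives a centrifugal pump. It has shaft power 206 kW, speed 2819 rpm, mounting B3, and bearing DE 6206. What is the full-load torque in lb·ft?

515 lb·ft

ω = 2π × 2819/60 = 295.2 rad/s
τ = P/ω = 206000/295.2 = 697.8 N·m
In lb·ft: 697.8/1.356 = 515 lb·ft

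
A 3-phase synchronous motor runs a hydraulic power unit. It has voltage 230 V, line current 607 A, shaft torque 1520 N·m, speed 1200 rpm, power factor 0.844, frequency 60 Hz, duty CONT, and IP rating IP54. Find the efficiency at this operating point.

93.6 %

ω = 2π × 1200/60 = 125.7 rad/s; P_out = τω = 1520 × 125.7 = 191064 W
P_in = √3·V_L·I_L·cosφ = 1.732 × 230 × 607 × 0.844 = 204083 W
η = P_out / P_in = 191064 / 204083 = 0.936 = 93.6%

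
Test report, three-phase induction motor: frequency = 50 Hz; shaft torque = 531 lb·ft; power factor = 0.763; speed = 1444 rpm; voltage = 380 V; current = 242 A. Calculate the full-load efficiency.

τ = 531 lb·ft × 1.356 = 720 N·m
ω = 2π × 1444/60 = 151.2 rad/s; P_out = τω = 720 × 151.2 = 108864 W
P_in = √3·V_L·I_L·cosφ = 1.732 × 380 × 242 × 0.763 = 121527 W
η = P_out / P_in = 108864 / 121527 = 0.896 = 89.6%

89.6 %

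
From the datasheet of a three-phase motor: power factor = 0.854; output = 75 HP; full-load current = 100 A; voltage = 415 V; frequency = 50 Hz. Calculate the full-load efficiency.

P_out = 75 × 746 = 55950 W
P_in = √3·V_L·I_L·cosφ = 1.732 × 415 × 100 × 0.854 = 61384 W
η = P_out / P_in = 55950 / 61384 = 0.911 = 91.1%

91.1 %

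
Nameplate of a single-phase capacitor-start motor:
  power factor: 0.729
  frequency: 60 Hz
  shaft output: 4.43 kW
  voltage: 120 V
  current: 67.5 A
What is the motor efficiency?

P_out = 4.43 kW = 4430 W
P_in = V·I·cosφ = 120 × 67.5 × 0.729 = 5905 W
η = P_out / P_in = 4430 / 5905 = 0.750 = 75.0%

75.0 %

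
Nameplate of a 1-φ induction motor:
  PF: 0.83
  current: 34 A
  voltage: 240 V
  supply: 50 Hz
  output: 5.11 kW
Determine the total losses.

P_in = V·I·cosφ = 240×34×0.83 = 6773 W
P_out = 5110 W
Losses = P_in − P_out = 6773 − 5110 = 1663 W

1660 W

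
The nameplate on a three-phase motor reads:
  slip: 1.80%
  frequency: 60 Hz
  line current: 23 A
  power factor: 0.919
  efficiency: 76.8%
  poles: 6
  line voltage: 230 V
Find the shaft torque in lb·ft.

38.7 lb·ft

P_in = √3·V·I·cosφ = 1.732 × 230 × 23 × 0.919 = 8420 W
P_out = η·P_in = 0.768 × 8420 = 6467 W
n_s = 120×60/6 = 1200 rpm; n = 1200×(1−0.018) = 1178 rpm
ω = 2π×1178/60 = 123.4 rad/s
τ = P_out/ω = 6467/123.4 = 52.41 N·m
In lb·ft: 52.41/1.356 = 38.7 lb·ft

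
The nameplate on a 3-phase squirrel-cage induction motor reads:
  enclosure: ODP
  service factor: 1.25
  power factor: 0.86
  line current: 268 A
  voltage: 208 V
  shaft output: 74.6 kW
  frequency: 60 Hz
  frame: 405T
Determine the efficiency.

89.8 %

P_out = 74.6 kW = 74600 W
P_in = √3·V_L·I_L·cosφ = 1.732 × 208 × 268 × 0.86 = 83032 W
η = P_out / P_in = 74600 / 83032 = 0.898 = 89.8%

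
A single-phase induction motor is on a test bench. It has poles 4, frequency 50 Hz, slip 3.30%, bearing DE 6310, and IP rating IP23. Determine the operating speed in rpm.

n_s = 120f/p = 120×50/4 = 1500 rpm
n = n_s(1 − s) = 1500 × (1 − 0.033) = 1450 rpm

1450 rpm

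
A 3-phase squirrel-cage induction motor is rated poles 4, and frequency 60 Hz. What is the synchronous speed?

1800 rpm

n_s = 120f/p = 120×60/4 = 1800 rpm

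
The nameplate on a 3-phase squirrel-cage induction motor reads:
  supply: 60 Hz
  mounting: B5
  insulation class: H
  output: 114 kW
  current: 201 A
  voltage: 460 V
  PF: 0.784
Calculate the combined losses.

11600 W

P_in = √3·V·I·cosφ = 1.732×460×201×0.784 = 125550 W
P_out = 114000 W
Losses = P_in − P_out = 125550 − 114000 = 11550 W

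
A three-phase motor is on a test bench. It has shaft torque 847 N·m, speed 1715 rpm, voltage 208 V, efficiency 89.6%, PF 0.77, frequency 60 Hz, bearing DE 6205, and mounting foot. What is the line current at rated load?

ω = 2π×1715/60 = 179.6 rad/s; P_out = τω = 847 × 179.6 = 152121 W
P_in = P_out / η = 152121 / 0.896 = 169778 W
I_L = P_in / (√3·V_L·cosφ) = 169778 / (1.732 × 208 × 0.77) = 612 A

612 A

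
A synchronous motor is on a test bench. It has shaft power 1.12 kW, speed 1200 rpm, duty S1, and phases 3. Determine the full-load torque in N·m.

ω = 2π × 1200/60 = 125.7 rad/s
τ = P/ω = 1120/125.7 = 8.91 N·m

8.91 N·m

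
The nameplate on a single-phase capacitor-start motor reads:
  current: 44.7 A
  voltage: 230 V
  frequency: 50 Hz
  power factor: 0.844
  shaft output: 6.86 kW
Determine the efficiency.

79.1 %

P_out = 6.86 kW = 6860 W
P_in = V·I·cosφ = 230 × 44.7 × 0.844 = 8677 W
η = P_out / P_in = 6860 / 8677 = 0.791 = 79.1%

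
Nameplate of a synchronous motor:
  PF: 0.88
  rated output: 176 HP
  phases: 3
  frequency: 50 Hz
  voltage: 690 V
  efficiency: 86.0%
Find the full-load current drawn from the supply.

P_out = 176 × 746 = 131296 W
P_in = P_out / η = 131296 / 0.860 = 152670 W
I_L = P_in / (√3·V_L·cosφ) = 152670 / (1.732 × 690 × 0.88) = 145 A

145 A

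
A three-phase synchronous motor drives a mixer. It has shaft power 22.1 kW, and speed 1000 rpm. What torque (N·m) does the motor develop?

ω = 2π × 1000/60 = 104.7 rad/s
τ = P/ω = 22100/104.7 = 211 N·m

211 N·m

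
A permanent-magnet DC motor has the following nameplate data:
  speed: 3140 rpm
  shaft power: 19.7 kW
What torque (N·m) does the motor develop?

59.9 N·m

ω = 2π × 3140/60 = 328.8 rad/s
τ = P/ω = 19700/328.8 = 59.9 N·m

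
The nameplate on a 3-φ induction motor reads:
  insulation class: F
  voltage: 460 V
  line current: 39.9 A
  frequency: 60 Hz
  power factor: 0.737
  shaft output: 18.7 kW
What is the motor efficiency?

P_out = 18.7 kW = 18700 W
P_in = √3·V_L·I_L·cosφ = 1.732 × 460 × 39.9 × 0.737 = 23429 W
η = P_out / P_in = 18700 / 23429 = 0.798 = 79.8%

79.8 %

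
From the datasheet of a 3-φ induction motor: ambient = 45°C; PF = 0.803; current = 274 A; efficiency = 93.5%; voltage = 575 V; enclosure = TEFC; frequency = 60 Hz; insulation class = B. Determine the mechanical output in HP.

P_in = √3·V·I·cosφ = 1.732 × 575 × 274 × 0.803 = 219120 W
P_out = η·P_in = 0.935 × 219120 = 204877 W
= 204877/746 = 275 HP

275 HP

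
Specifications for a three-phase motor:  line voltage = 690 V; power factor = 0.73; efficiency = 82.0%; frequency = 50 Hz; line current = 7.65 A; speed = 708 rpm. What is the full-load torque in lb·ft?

P_in = √3·V·I·cosφ = 1.732 × 690 × 7.65 × 0.73 = 6674 W
P_out = η·P_in = 0.82 × 6674 = 5473 W
n = 708 rpm
ω = 2π×708/60 = 74.14 rad/s
τ = P_out/ω = 5473/74.14 = 73.82 N·m
In lb·ft: 73.82/1.356 = 54.4 lb·ft

54.4 lb·ft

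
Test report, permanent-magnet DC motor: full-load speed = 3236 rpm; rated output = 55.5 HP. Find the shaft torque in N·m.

P_out = 55.5 × 746 = 41403 W
ω = 2π × 3236/60 = 338.9 rad/s
τ = P_out/ω = 41403/338.9 = 122 N·m

122 N·m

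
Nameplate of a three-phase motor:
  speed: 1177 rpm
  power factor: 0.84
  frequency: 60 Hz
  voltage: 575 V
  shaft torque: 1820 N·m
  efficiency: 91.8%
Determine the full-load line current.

292 A

ω = 2π×1177/60 = 123.3 rad/s; P_out = τω = 1820 × 123.3 = 224406 W
P_in = P_out / η = 224406 / 0.918 = 244451 W
I_L = P_in / (√3·V_L·cosφ) = 244451 / (1.732 × 575 × 0.84) = 292 A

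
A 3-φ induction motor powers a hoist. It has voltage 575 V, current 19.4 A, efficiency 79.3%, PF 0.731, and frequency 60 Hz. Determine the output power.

P_in = √3·V·I·cosφ = 1.732 × 575 × 19.4 × 0.731 = 14123 W
P_out = η·P_in = 0.793 × 14123 = 11200 W

11.2 kW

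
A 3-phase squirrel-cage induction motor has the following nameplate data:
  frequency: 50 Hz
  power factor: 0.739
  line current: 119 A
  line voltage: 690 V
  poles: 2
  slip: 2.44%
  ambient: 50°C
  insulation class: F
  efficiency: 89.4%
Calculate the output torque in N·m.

307 N·m

P_in = √3·V·I·cosφ = 1.732 × 690 × 119 × 0.739 = 105097 W
P_out = η·P_in = 0.894 × 105097 = 93957 W
n_s = 120×50/2 = 3000 rpm; n = 3000×(1−0.0244) = 2927 rpm
ω = 2π×2927/60 = 306.5 rad/s
τ = P_out/ω = 93957/306.5 = 307 N·m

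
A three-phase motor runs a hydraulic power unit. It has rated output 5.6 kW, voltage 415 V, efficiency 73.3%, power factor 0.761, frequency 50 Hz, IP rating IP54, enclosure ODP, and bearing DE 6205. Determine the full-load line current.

P_out = 5.6 kW = 5600 W
P_in = P_out / η = 5600 / 0.733 = 7640 W
I_L = P_in / (√3·V_L·cosφ) = 7640 / (1.732 × 415 × 0.761) = 14 A

14 A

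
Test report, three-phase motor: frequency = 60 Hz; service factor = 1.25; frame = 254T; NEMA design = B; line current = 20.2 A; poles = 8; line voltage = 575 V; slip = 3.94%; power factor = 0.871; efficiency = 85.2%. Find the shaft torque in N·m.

P_in = √3·V·I·cosφ = 1.732 × 575 × 20.2 × 0.871 = 17522 W
P_out = η·P_in = 0.852 × 17522 = 14929 W
n_s = 120×60/8 = 900 rpm; n = 900×(1−0.0394) = 865 rpm
ω = 2π×865/60 = 90.58 rad/s
τ = P_out/ω = 14929/90.58 = 165 N·m

165 N·m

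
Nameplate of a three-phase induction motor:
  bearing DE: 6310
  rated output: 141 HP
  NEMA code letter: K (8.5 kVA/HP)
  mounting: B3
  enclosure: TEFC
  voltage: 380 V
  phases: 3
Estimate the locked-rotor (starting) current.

1820 A

S_LR = 8.5 × 141 = 1198.5 kVA
I_LR = S_LR/(√3·V_L) = 1198500/(1.732×380) = 1820 A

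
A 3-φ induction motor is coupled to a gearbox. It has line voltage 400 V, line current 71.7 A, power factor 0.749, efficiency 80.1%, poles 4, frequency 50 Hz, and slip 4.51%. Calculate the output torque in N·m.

199 N·m

P_in = √3·V·I·cosφ = 1.732 × 400 × 71.7 × 0.749 = 37206 W
P_out = η·P_in = 0.801 × 37206 = 29802 W
n_s = 120×50/4 = 1500 rpm; n = 1500×(1−0.0451) = 1432 rpm
ω = 2π×1432/60 = 150 rad/s
τ = P_out/ω = 29802/150 = 199 N·m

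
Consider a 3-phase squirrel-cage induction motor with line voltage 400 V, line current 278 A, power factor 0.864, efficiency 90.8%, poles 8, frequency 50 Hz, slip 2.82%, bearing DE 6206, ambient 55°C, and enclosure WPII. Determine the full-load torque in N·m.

P_in = √3·V·I·cosφ = 1.732 × 400 × 278 × 0.864 = 166405 W
P_out = η·P_in = 0.908 × 166405 = 151096 W
n_s = 120×50/8 = 750 rpm; n = 750×(1−0.0282) = 729 rpm
ω = 2π×729/60 = 76.34 rad/s
τ = P_out/ω = 151096/76.34 = 1980 N·m

1980 N·m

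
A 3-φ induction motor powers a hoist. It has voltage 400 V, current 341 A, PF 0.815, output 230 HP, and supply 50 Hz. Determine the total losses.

21 kW

P_in = √3·V·I·cosφ = 1.732×400×341×0.815 = 192540 W
P_out = 230×746 = 171580 W
Losses = P_in − P_out = 192540 − 171580 = 20960 W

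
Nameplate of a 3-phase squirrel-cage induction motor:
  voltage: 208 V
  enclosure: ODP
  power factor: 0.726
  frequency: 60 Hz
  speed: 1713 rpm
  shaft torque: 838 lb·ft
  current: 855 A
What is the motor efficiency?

91.1 %

τ = 838 lb·ft × 1.356 = 1136 N·m
ω = 2π × 1713/60 = 179.4 rad/s; P_out = τω = 1136 × 179.4 = 203798 W
P_in = √3·V_L·I_L·cosφ = 1.732 × 208 × 855 × 0.726 = 223622 W
η = P_out / P_in = 203798 / 223622 = 0.911 = 91.1%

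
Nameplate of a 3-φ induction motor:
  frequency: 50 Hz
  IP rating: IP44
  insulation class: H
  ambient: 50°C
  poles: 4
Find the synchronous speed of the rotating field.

n_s = 120f/p = 120×50/4 = 1500 rpm

1500 rpm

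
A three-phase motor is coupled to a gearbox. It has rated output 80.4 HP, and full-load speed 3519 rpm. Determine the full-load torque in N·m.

P_out = 80.4 × 746 = 59978 W
ω = 2π × 3519/60 = 368.5 rad/s
τ = P_out/ω = 59978/368.5 = 163 N·m

163 N·m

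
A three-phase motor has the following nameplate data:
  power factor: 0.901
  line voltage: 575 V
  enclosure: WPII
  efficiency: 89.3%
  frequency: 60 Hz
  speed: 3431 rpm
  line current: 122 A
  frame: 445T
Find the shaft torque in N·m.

P_in = √3·V·I·cosφ = 1.732 × 575 × 122 × 0.901 = 109471 W
P_out = η·P_in = 0.893 × 109471 = 97758 W
n = 3431 rpm
ω = 2π×3431/60 = 359.3 rad/s
τ = P_out/ω = 97758/359.3 = 272 N·m

272 N·m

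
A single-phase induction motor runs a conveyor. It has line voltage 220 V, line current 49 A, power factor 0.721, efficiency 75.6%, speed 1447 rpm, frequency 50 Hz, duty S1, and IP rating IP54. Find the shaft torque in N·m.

P_in = V·I·cosφ = 220 × 49 × 0.721 = 7772 W
P_out = η·P_in = 0.756 × 7772 = 5876 W
n = 1447 rpm
ω = 2π×1447/60 = 151.5 rad/s
τ = P_out/ω = 5876/151.5 = 38.8 N·m

38.8 N·m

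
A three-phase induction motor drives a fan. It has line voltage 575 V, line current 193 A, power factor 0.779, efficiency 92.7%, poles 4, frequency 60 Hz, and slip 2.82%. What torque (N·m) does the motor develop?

P_in = √3·V·I·cosφ = 1.732 × 575 × 193 × 0.779 = 149731 W
P_out = η·P_in = 0.927 × 149731 = 138801 W
n_s = 120×60/4 = 1800 rpm; n = 1800×(1−0.0282) = 1749 rpm
ω = 2π×1749/60 = 183.2 rad/s
τ = P_out/ω = 138801/183.2 = 758 N·m

758 N·m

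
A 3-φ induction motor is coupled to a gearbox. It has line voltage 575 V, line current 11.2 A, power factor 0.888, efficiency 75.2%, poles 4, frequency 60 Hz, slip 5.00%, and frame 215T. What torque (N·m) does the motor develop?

P_in = √3·V·I·cosφ = 1.732 × 575 × 11.2 × 0.888 = 9905 W
P_out = η·P_in = 0.752 × 9905 = 7449 W
n_s = 120×60/4 = 1800 rpm; n = 1800×(1−0.05) = 1710 rpm
ω = 2π×1710/60 = 179.1 rad/s
τ = P_out/ω = 7449/179.1 = 41.6 N·m

41.6 N·m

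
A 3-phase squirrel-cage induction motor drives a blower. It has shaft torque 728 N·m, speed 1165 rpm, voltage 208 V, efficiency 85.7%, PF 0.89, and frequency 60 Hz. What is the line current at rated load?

ω = 2π×1165/60 = 122 rad/s; P_out = τω = 728 × 122 = 88816 W
P_in = P_out / η = 88816 / 0.857 = 103636 W
I_L = P_in / (√3·V_L·cosφ) = 103636 / (1.732 × 208 × 0.89) = 323 A

323 A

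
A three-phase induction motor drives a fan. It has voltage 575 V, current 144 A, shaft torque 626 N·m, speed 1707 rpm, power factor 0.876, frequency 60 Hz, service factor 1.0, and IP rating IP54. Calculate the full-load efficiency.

89.1 %

ω = 2π × 1707/60 = 178.8 rad/s; P_out = τω = 626 × 178.8 = 111929 W
P_in = √3·V_L·I_L·cosφ = 1.732 × 575 × 144 × 0.876 = 125627 W
η = P_out / P_in = 111929 / 125627 = 0.891 = 89.1%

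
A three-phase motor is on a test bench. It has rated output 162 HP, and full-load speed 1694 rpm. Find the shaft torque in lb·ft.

P_out = 162 × 746 = 120852 W
ω = 2π × 1694/60 = 177.4 rad/s
τ = P_out/ω = 120852/177.4 = 681.2 N·m
In lb·ft: 681.2/1.356 = 502 lb·ft

502 lb·ft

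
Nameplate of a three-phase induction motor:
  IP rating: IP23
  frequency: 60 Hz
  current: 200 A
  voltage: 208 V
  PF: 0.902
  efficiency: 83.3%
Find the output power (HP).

P_in = √3·V·I·cosφ = 1.732 × 208 × 200 × 0.902 = 64990 W
P_out = η·P_in = 0.833 × 64990 = 54137 W
= 54137/746 = 72.6 HP

72.6 HP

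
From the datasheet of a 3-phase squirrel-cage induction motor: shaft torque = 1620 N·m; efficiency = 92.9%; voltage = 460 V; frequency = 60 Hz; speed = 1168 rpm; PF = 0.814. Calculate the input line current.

ω = 2π×1168/60 = 122.3 rad/s; P_out = τω = 1620 × 122.3 = 198126 W
P_in = P_out / η = 198126 / 0.929 = 213268 W
I_L = P_in / (√3·V_L·cosφ) = 213268 / (1.732 × 460 × 0.814) = 329 A

329 A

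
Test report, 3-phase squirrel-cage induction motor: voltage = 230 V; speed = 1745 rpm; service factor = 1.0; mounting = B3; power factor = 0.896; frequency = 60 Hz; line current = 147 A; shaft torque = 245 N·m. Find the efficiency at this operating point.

ω = 2π × 1745/60 = 182.7 rad/s; P_out = τω = 245 × 182.7 = 44762 W
P_in = √3·V_L·I_L·cosφ = 1.732 × 230 × 147 × 0.896 = 52469 W
η = P_out / P_in = 44762 / 52469 = 0.853 = 85.3%

85.3 %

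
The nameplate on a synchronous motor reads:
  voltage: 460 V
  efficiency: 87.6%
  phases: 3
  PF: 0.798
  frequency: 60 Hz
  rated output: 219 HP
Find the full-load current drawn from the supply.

P_out = 219 × 746 = 163374 W
P_in = P_out / η = 163374 / 0.876 = 186500 W
I_L = P_in / (√3·V_L·cosφ) = 186500 / (1.732 × 460 × 0.798) = 293 A

293 A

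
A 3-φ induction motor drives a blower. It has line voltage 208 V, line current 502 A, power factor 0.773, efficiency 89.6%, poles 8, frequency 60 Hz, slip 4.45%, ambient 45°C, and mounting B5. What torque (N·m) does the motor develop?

1390 N·m

P_in = √3·V·I·cosφ = 1.732 × 208 × 502 × 0.773 = 139796 W
P_out = η·P_in = 0.896 × 139796 = 125257 W
n_s = 120×60/8 = 900 rpm; n = 900×(1−0.0445) = 860 rpm
ω = 2π×860/60 = 90.06 rad/s
τ = P_out/ω = 125257/90.06 = 1390 N·m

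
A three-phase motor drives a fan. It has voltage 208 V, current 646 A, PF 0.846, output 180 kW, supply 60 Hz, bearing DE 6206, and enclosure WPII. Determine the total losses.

16.9 kW

P_in = √3·V·I·cosφ = 1.732×208×646×0.846 = 196886 W
P_out = 180000 W
Losses = P_in − P_out = 196886 − 180000 = 16886 W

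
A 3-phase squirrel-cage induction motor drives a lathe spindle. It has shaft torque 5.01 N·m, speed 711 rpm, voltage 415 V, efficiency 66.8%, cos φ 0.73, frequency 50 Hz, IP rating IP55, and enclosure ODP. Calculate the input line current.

ω = 2π×711/60 = 74.46 rad/s; P_out = τω = 5.01 × 74.46 = 373 W
P_in = P_out / η = 373 / 0.668 = 558 W
I_L = P_in / (√3·V_L·cosφ) = 558 / (1.732 × 415 × 0.73) = 1.06 A

1.06 A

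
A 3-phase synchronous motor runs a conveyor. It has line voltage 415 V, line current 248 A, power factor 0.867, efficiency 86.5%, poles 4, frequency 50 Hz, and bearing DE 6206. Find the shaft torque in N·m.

P_in = √3·V·I·cosφ = 1.732 × 415 × 248 × 0.867 = 154549 W
P_out = η·P_in = 0.865 × 154549 = 133685 W
n = n_s = 120×50/4 = 1500 rpm (synchronous)
ω = 2π×1500/60 = 157.1 rad/s
τ = P_out/ω = 133685/157.1 = 851 N·m

851 N·m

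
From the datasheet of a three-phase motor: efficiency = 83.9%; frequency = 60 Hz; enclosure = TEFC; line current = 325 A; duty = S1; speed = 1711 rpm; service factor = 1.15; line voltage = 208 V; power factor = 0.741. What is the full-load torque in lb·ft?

300 lb·ft

P_in = √3·V·I·cosφ = 1.732 × 208 × 325 × 0.741 = 86759 W
P_out = η·P_in = 0.839 × 86759 = 72791 W
n = 1711 rpm
ω = 2π×1711/60 = 179.2 rad/s
τ = P_out/ω = 72791/179.2 = 406.2 N·m
In lb·ft: 406.2/1.356 = 300 lb·ft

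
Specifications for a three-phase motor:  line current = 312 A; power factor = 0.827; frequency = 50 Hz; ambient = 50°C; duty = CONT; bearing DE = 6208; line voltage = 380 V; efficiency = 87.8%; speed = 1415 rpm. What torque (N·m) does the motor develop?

P_in = √3·V·I·cosφ = 1.732 × 380 × 312 × 0.827 = 169821 W
P_out = η·P_in = 0.878 × 169821 = 149103 W
n = 1415 rpm
ω = 2π×1415/60 = 148.2 rad/s
τ = P_out/ω = 149103/148.2 = 1010 N·m

1010 N·m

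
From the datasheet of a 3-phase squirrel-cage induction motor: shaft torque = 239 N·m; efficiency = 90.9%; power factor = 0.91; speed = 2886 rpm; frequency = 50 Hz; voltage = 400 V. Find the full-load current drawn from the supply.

ω = 2π×2886/60 = 302.2 rad/s; P_out = τω = 239 × 302.2 = 72226 W
P_in = P_out / η = 72226 / 0.909 = 79457 W
I_L = P_in / (√3·V_L·cosφ) = 79457 / (1.732 × 400 × 0.91) = 126 A

126 A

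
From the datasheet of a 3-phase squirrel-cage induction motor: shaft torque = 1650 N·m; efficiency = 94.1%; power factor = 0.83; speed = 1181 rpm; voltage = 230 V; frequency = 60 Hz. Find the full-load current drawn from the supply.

656 A

ω = 2π×1181/60 = 123.7 rad/s; P_out = τω = 1650 × 123.7 = 204105 W
P_in = P_out / η = 204105 / 0.941 = 216902 W
I_L = P_in / (√3·V_L·cosφ) = 216902 / (1.732 × 230 × 0.83) = 656 A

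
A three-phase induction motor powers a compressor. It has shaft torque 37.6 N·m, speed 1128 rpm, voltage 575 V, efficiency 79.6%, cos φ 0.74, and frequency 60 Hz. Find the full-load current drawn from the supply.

7.57 A

ω = 2π×1128/60 = 118.1 rad/s; P_out = τω = 37.6 × 118.1 = 4441 W
P_in = P_out / η = 4441 / 0.796 = 5579 W
I_L = P_in / (√3·V_L·cosφ) = 5579 / (1.732 × 575 × 0.74) = 7.57 A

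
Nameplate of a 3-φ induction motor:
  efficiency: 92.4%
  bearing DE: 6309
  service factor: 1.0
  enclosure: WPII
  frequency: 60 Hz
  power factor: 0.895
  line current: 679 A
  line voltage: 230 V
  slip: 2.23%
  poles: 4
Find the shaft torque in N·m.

P_in = √3·V·I·cosφ = 1.732 × 230 × 679 × 0.895 = 242085 W
P_out = η·P_in = 0.924 × 242085 = 223687 W
n_s = 120×60/4 = 1800 rpm; n = 1800×(1−0.0223) = 1760 rpm
ω = 2π×1760/60 = 184.3 rad/s
τ = P_out/ω = 223687/184.3 = 1210 N·m

1210 N·m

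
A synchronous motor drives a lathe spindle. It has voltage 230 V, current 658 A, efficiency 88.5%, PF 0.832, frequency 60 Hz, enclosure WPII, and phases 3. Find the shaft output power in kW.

193 kW

P_in = √3·V·I·cosφ = 1.732 × 230 × 658 × 0.832 = 218085 W
P_out = η·P_in = 0.885 × 218085 = 193005 W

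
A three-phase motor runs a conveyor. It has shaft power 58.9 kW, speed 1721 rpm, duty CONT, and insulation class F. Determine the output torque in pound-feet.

241 lb·ft

ω = 2π × 1721/60 = 180.2 rad/s
τ = P/ω = 58900/180.2 = 326.9 N·m
In lb·ft: 326.9/1.356 = 241 lb·ft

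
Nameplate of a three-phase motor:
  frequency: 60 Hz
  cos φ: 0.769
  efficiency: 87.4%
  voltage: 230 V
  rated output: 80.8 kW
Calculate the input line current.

302 A

P_out = 80.8 kW = 80800 W
P_in = P_out / η = 80800 / 0.874 = 92449 W
I_L = P_in / (√3·V_L·cosφ) = 92449 / (1.732 × 230 × 0.769) = 302 A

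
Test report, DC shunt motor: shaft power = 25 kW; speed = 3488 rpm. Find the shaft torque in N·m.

68.4 N·m

ω = 2π × 3488/60 = 365.3 rad/s
τ = P/ω = 25000/365.3 = 68.4 N·m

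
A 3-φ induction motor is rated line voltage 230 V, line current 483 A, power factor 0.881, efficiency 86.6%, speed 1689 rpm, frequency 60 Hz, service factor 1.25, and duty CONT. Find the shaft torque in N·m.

830 N·m

P_in = √3·V·I·cosφ = 1.732 × 230 × 483 × 0.881 = 169511 W
P_out = η·P_in = 0.866 × 169511 = 146797 W
n = 1689 rpm
ω = 2π×1689/60 = 176.9 rad/s
τ = P_out/ω = 146797/176.9 = 830 N·m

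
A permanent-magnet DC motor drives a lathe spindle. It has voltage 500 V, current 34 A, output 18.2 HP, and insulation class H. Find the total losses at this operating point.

P_in = V·I = 500×34 = 17000 W
P_out = 18.2×746 = 13577 W
Losses = P_in − P_out = 17000 − 13577 = 3423 W

3.42 kW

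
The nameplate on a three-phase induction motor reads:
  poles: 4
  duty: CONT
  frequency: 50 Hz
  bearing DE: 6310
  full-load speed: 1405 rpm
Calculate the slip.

n_s = 120f/p = 120×50/4 = 1500 rpm
s = (n_s − n)/n_s = (1500 − 1405)/1500 = 0.0633

6.33 %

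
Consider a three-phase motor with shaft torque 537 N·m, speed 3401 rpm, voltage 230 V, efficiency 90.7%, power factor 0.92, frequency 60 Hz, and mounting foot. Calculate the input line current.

ω = 2π×3401/60 = 356.2 rad/s; P_out = τω = 537 × 356.2 = 191279 W
P_in = P_out / η = 191279 / 0.907 = 210892 W
I_L = P_in / (√3·V_L·cosφ) = 210892 / (1.732 × 230 × 0.92) = 575 A

575 A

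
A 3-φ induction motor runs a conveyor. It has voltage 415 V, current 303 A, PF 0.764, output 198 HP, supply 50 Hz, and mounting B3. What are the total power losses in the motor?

18.7 kW

P_in = √3·V·I·cosφ = 1.732×415×303×0.764 = 166392 W
P_out = 198×746 = 147708 W
Losses = P_in − P_out = 166392 − 147708 = 18684 W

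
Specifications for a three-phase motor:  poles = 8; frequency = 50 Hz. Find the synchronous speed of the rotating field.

750 rpm

n_s = 120f/p = 120×50/8 = 750 rpm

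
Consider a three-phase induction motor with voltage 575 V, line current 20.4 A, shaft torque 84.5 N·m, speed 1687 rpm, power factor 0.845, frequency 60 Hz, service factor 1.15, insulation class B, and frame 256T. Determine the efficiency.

ω = 2π × 1687/60 = 176.7 rad/s; P_out = τω = 84.5 × 176.7 = 14931 W
P_in = √3·V_L·I_L·cosφ = 1.732 × 575 × 20.4 × 0.845 = 17167 W
η = P_out / P_in = 14931 / 17167 = 0.870 = 87.0%

87.0 %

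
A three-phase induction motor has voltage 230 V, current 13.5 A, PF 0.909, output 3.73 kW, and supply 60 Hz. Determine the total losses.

1160 W

P_in = √3·V·I·cosφ = 1.732×230×13.5×0.909 = 4888 W
P_out = 3730 W
Losses = P_in − P_out = 4888 − 3730 = 1158 W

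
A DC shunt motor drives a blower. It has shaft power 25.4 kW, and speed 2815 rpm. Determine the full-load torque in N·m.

86.2 N·m

ω = 2π × 2815/60 = 294.8 rad/s
τ = P/ω = 25400/294.8 = 86.2 N·m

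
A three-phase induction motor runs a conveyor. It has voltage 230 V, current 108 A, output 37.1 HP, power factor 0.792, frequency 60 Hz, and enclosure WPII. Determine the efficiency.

81.2 %

P_out = 37.1 × 746 = 27677 W
P_in = √3·V_L·I_L·cosφ = 1.732 × 230 × 108 × 0.792 = 34074 W
η = P_out / P_in = 27677 / 34074 = 0.812 = 81.2%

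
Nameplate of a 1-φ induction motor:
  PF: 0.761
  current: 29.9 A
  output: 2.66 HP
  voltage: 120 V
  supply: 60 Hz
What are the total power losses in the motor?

P_in = V·I·cosφ = 120×29.9×0.761 = 2730 W
P_out = 2.66×746 = 1984 W
Losses = P_in − P_out = 2730 − 1984 = 746 W

746 W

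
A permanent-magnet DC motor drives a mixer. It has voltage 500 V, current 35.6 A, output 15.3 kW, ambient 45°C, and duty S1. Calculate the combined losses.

2500 W

P_in = V·I = 500×35.6 = 17800 W
P_out = 15300 W
Losses = P_in − P_out = 17800 − 15300 = 2500 W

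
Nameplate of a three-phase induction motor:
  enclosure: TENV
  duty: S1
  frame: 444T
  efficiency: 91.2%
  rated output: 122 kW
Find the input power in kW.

134 kW

P_out = 122000 W
P_in = P_out/η = 122000/0.912 = 133772 W = 134 kW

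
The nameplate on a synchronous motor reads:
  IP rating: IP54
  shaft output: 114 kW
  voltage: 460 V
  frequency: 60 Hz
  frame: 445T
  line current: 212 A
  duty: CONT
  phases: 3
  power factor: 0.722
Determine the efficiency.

93.5 %

P_out = 114 kW = 114000 W
P_in = √3·V_L·I_L·cosφ = 1.732 × 460 × 212 × 0.722 = 121949 W
η = P_out / P_in = 114000 / 121949 = 0.935 = 93.5%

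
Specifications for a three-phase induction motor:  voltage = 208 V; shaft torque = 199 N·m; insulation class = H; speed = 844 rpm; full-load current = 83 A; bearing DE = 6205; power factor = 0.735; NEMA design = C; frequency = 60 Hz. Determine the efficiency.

ω = 2π × 844/60 = 88.38 rad/s; P_out = τω = 199 × 88.38 = 17588 W
P_in = √3·V_L·I_L·cosφ = 1.732 × 208 × 83 × 0.735 = 21977 W
η = P_out / P_in = 17588 / 21977 = 0.800 = 80.0%

80.0 %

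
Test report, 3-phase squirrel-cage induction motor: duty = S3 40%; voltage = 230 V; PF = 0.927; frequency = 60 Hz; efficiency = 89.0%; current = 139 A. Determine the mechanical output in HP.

61.2 HP

P_in = √3·V·I·cosφ = 1.732 × 230 × 139 × 0.927 = 51330 W
P_out = η·P_in = 0.89 × 51330 = 45684 W
= 45684/746 = 61.2 HP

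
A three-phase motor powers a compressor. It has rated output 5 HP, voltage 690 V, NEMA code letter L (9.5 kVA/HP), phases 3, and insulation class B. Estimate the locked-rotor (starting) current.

39.7 A

S_LR = 9.5 × 5 = 47.5 kVA
I_LR = S_LR/(√3·V_L) = 47500/(1.732×690) = 39.7 A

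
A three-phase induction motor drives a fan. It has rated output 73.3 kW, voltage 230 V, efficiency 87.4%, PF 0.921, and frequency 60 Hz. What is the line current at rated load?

229 A

P_out = 73.3 kW = 73300 W
P_in = P_out / η = 73300 / 0.874 = 83867 W
I_L = P_in / (√3·V_L·cosφ) = 83867 / (1.732 × 230 × 0.921) = 229 A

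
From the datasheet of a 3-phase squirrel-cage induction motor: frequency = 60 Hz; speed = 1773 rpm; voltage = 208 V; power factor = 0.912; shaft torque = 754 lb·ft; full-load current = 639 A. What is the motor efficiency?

τ = 754 lb·ft × 1.356 = 1022 N·m
ω = 2π × 1773/60 = 185.7 rad/s; P_out = τω = 1022 × 185.7 = 189785 W
P_in = √3·V_L·I_L·cosφ = 1.732 × 208 × 639 × 0.912 = 209946 W
η = P_out / P_in = 189785 / 209946 = 0.904 = 90.4%

90.4 %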